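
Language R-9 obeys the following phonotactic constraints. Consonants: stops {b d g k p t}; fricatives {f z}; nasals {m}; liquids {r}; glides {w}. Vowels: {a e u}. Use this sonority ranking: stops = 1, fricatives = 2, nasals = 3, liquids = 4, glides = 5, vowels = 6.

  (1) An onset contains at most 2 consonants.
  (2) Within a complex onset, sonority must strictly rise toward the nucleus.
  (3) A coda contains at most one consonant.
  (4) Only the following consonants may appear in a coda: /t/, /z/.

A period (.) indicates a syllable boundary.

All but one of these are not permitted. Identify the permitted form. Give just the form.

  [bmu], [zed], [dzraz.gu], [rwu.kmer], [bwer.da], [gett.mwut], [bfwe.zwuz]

[bmu]

[bmu] — σ1 onset /bm/ (1→3 rises), coda /∅/ ok → permitted
[zed] — violates constraint 4: syllable 1 coda contains /d/, which is not a licensed coda consonant → not permitted
[dzraz.gu] — violates constraint 1: syllable 1 onset /dzr/ has 3 consonants (> 2) → not permitted
[rwu.kmer] — violates constraint 4: syllable 2 coda contains /r/, which is not a licensed coda consonant → not permitted
[bwer.da] — violates constraint 4: syllable 1 coda contains /r/, which is not a licensed coda consonant → not permitted
[gett.mwut] — violates constraint 3: syllable 1 coda /tt/ has 2 consonants (> 1) → not permitted
[bfwe.zwuz] — violates constraint 1: syllable 1 onset /bfw/ has 3 consonants (> 2) → not permitted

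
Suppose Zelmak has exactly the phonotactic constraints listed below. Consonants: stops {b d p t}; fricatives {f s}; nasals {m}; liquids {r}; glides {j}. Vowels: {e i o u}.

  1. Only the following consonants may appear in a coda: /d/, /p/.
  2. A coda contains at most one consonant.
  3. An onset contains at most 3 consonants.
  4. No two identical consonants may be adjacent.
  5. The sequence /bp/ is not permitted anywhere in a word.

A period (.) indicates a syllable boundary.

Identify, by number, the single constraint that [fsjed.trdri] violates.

3

[fsjed.trdri]: syllable 2 onset /trdr/ has 4 consonants (> 3).
This is a violation of constraint 3: "An onset contains at most 3 consonants."
The remaining constraints (1, 2, 4, 5) are satisfied.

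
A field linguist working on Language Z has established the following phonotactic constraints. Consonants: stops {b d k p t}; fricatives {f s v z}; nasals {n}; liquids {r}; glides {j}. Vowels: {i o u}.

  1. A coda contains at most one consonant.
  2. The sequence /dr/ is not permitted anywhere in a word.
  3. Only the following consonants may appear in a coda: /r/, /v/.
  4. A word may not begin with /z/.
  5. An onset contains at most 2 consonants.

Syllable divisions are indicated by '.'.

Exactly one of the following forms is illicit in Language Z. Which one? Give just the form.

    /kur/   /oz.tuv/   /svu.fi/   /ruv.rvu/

/kur/ — σ1 onset /k/, coda /r/ ok → licit
/oz.tuv/ — violates constraint 3: syllable 1 coda contains /z/, which is not a licensed coda consonant → illicit
/svu.fi/ — σ1 onset /sv/ (2C), coda /∅/ ok; σ2 onset /f/, coda /∅/ ok → licit
/ruv.rvu/ — σ1 onset /r/, coda /v/ ok; σ2 onset /rv/ (2C), coda /∅/ ok → licit

/oz.tuv/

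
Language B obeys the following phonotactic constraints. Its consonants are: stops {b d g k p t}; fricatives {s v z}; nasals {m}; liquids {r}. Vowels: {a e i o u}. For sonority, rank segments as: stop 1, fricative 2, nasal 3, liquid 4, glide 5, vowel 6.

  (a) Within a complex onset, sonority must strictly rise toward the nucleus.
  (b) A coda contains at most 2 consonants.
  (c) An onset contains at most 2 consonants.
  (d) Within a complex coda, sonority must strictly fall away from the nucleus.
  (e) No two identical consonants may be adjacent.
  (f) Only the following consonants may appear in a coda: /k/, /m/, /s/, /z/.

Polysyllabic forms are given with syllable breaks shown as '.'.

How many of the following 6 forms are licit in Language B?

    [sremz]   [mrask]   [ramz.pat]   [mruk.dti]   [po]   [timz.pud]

[sremz] — σ1 onset /sr/ (2→4 rises), coda /mz/ (3→2 falls) ok → licit
[mrask] — σ1 onset /mr/ (3→4 rises), coda /sk/ (2→1 falls) ok → licit
[ramz.pat] — violates constraint (f): syllable 2 coda contains /t/, which is not a licensed coda consonant → illicit
[mruk.dti] — violates constraint (a): syllable 2 onset /dt/: /d/ (stop, 1) → /t/ (stop, 1) does not rise → illicit
[po] — σ1 onset /p/, coda /∅/ ok → licit
[timz.pud] — violates constraint (f): syllable 2 coda contains /d/, which is not a licensed coda consonant → illicit
Licit: [sremz], [mrask], [po] → 3.

3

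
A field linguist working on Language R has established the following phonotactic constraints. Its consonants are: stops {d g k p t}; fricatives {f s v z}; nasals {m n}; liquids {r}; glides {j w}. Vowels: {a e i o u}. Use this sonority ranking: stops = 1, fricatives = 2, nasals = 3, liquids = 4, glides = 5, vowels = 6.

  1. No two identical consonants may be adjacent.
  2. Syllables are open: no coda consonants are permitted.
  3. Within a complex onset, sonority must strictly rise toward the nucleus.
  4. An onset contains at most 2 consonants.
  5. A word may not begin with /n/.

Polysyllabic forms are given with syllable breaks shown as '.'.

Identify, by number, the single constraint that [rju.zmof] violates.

[rju.zmof]: syllable 2 coda /f/ has 1 consonant (> 0).
This is a violation of constraint 2: "Syllables are open: no coda consonants are permitted."
The remaining constraints (1, 3, 4, 5) are satisfied.

2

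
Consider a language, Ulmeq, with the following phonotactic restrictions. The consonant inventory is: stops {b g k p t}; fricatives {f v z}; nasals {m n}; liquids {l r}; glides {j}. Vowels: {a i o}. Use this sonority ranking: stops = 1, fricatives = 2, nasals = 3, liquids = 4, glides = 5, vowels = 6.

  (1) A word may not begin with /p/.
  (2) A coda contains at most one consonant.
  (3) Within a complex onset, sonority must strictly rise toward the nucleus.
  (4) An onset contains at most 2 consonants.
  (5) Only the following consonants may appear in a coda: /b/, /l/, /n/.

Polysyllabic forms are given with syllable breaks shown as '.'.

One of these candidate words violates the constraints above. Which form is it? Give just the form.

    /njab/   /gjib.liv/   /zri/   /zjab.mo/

/gjib.liv/

/njab/ — σ1 onset /nj/ (3→5 rises), coda /b/ ok → phonotactically legal
/gjib.liv/ — violates constraint 5: syllable 2 coda contains /v/, which is not a licensed coda consonant → phonotactically illegal
/zri/ — σ1 onset /zr/ (2→4 rises), coda /∅/ ok → phonotactically legal
/zjab.mo/ — σ1 onset /zj/ (2→5 rises), coda /b/ ok; σ2 onset /m/, coda /∅/ ok → phonotactically legal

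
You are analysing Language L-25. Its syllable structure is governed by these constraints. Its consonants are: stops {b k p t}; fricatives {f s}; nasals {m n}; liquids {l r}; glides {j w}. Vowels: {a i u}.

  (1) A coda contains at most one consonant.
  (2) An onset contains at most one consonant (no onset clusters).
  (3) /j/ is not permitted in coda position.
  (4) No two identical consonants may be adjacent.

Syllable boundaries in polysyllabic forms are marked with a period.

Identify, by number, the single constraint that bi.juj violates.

3

bi.juj: syllable 2 coda contains /j/.
This is a violation of constraint 3: "/j/ is not permitted in coda position."
The remaining constraints (1, 2, 4) are satisfied.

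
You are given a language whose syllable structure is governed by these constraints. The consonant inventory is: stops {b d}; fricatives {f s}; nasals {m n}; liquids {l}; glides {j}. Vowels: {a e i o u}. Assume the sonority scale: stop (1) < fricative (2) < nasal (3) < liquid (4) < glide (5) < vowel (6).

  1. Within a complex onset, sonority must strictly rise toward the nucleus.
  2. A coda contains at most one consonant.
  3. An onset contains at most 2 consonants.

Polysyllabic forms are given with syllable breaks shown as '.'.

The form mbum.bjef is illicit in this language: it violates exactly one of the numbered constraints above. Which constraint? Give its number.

1

mbum.bjef: syllable 1 onset /mb/: /m/ (nasal, 3) → /b/ (stop, 1) does not rise.
This is a violation of constraint 1: "Within a complex onset, sonority must strictly rise toward the nucleus."
The remaining constraints (2, 3) are satisfied.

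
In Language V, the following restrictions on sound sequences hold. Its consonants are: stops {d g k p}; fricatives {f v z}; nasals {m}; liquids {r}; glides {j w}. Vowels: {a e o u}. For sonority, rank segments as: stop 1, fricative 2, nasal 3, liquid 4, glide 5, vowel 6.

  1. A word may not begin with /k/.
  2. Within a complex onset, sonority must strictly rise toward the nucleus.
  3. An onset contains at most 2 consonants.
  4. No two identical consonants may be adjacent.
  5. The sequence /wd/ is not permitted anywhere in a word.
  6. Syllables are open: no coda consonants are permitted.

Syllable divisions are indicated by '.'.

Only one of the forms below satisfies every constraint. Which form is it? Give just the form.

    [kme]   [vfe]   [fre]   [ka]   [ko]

[fre]

[kme] — violates constraint 1: word begins with /k/ → illicit
[vfe] — violates constraint 2: syllable 1 onset /vf/: /v/ (fricative, 2) → /f/ (fricative, 2) does not rise → illicit
[fre] — σ1 onset /fr/ (2→4 rises), coda /∅/ ok → licit
[ka] — violates constraint 1: word begins with /k/ → illicit
[ko] — violates constraint 1: word begins with /k/ → illicit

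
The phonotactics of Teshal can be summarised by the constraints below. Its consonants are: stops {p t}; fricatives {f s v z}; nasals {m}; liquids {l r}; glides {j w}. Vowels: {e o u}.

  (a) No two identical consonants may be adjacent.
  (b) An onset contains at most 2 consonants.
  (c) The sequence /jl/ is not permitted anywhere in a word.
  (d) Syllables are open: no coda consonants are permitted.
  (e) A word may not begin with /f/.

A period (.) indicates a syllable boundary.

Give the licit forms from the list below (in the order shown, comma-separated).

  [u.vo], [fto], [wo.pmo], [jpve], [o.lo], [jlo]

[u.vo], [wo.pmo], [o.lo]

[u.vo] — σ1 onset /∅/, coda /∅/ ok; σ2 onset /v/, coda /∅/ ok → licit
[fto] — violates constraint (e): word begins with /f/ → illicit
[wo.pmo] — σ1 onset /w/, coda /∅/ ok; σ2 onset /pm/ (2C), coda /∅/ ok → licit
[jpve] — violates constraint (b): syllable 1 onset /jpv/ has 3 consonants (> 2) → illicit
[o.lo] — σ1 onset /∅/, coda /∅/ ok; σ2 onset /l/, coda /∅/ ok → licit
[jlo] — violates constraint (c): contains banned sequence /jl/ → illicit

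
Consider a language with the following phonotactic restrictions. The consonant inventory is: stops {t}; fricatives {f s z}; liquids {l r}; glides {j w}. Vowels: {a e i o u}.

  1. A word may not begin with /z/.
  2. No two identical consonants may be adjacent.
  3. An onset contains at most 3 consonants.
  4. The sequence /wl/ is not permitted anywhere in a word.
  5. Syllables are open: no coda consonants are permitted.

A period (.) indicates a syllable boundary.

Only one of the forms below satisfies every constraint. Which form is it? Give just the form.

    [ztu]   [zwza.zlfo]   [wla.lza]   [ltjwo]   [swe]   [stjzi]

[ztu] — violates constraint 1: word begins with /z/ → ill-formed
[zwza.zlfo] — violates constraint 1: word begins with /z/ → ill-formed
[wla.lza] — violates constraint 4: contains banned sequence /wl/ → ill-formed
[ltjwo] — violates constraint 3: syllable 1 onset /ltjw/ has 4 consonants (> 3) → ill-formed
[swe] — σ1 onset /sw/ (2C), coda /∅/ ok → well-formed
[stjzi] — violates constraint 3: syllable 1 onset /stjz/ has 4 consonants (> 3) → ill-formed

[swe]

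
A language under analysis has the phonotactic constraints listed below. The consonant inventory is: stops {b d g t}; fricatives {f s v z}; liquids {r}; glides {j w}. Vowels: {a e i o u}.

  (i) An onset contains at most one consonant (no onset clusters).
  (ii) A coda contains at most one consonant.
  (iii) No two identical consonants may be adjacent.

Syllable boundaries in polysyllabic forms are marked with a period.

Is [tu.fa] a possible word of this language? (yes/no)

[tu.fa] — σ1 onset /t/, coda /∅/ ok; σ2 onset /f/, coda /∅/ ok → phonotactically legal

yes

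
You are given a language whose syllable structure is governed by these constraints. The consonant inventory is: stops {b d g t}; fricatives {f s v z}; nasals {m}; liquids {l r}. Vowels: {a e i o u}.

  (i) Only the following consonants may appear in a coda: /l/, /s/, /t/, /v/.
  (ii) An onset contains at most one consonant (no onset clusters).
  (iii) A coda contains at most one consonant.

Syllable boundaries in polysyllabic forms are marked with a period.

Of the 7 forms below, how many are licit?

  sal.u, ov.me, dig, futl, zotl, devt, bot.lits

2

sal.u — σ1 onset /s/, coda /l/ ok; σ2 onset /∅/, coda /∅/ ok → licit
ov.me — σ1 onset /∅/, coda /v/ ok; σ2 onset /m/, coda /∅/ ok → licit
dig — violates constraint (i): syllable 1 coda contains /g/, which is not a licensed coda consonant → illicit
futl — violates constraint (iii): syllable 1 coda /tl/ has 2 consonants (> 1) → illicit
zotl — violates constraint (iii): syllable 1 coda /tl/ has 2 consonants (> 1) → illicit
devt — violates constraint (iii): syllable 1 coda /vt/ has 2 consonants (> 1) → illicit
bot.lits — violates constraint (iii): syllable 2 coda /ts/ has 2 consonants (> 1) → illicit
Licit: sal.u, ov.me → 2.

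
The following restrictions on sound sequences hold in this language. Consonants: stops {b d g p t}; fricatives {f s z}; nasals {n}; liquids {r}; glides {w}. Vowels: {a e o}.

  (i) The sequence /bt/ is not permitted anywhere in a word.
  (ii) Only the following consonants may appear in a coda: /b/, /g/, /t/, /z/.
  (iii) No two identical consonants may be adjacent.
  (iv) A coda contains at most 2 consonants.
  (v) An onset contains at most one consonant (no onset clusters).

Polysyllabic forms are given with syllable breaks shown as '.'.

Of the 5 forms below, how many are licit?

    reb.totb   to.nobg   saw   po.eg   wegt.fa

reb.totb — violates constraint (i): contains banned sequence /bt/ → illicit
to.nobg — σ1 onset /t/, coda /∅/ ok; σ2 onset /n/, coda /bg/ (2C) ok → licit
saw — violates constraint (ii): syllable 1 coda contains /w/, which is not a licensed coda consonant → illicit
po.eg — σ1 onset /p/, coda /∅/ ok; σ2 onset /∅/, coda /g/ ok → licit
wegt.fa — σ1 onset /w/, coda /gt/ (2C) ok; σ2 onset /f/, coda /∅/ ok → licit
Licit: to.nobg, po.eg, wegt.fa → 3.

3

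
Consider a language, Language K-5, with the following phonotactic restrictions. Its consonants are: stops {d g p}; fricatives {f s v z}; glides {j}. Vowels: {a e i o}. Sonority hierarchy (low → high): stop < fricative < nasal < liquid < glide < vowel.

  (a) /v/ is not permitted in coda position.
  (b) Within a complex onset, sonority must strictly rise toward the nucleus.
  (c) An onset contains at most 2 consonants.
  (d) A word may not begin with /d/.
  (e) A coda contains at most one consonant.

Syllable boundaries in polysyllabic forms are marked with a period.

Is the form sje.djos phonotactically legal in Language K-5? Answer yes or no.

sje.djos — σ1 onset /sj/ (2→5 rises), coda /∅/ ok; σ2 onset /dj/ (1→5 rises), coda /s/ ok → phonotactically legal

yes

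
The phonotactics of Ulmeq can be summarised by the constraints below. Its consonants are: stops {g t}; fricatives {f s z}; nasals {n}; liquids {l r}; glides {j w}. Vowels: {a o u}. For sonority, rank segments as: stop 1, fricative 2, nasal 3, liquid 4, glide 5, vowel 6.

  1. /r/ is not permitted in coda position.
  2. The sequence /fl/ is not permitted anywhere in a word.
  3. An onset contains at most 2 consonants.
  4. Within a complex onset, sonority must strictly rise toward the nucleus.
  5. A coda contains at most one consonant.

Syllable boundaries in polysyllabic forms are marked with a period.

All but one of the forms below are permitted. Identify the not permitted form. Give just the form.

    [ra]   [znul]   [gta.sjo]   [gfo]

[gta.sjo]

[ra] — σ1 onset /r/, coda /∅/ ok → permitted
[znul] — σ1 onset /zn/ (2→3 rises), coda /l/ ok → permitted
[gta.sjo] — violates constraint 4: syllable 1 onset /gt/: /g/ (stop, 1) → /t/ (stop, 1) does not rise → not permitted
[gfo] — σ1 onset /gf/ (1→2 rises), coda /∅/ ok → permitted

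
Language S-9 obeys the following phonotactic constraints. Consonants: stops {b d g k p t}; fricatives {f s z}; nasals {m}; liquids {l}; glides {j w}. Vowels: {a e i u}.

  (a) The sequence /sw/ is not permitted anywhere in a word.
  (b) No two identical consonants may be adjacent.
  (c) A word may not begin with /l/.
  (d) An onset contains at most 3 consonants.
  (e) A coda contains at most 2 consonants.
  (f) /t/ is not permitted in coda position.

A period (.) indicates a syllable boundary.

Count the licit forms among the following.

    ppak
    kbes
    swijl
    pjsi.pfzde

ppak — violates constraint (b): adjacent identical consonants /pp/ → illicit
kbes — σ1 onset /kb/ (2C), coda /s/ ok → licit
swijl — violates constraint (a): contains banned sequence /sw/ → illicit
pjsi.pfzde — violates constraint (d): syllable 2 onset /pfzd/ has 4 consonants (> 3) → illicit
Licit: kbes → 1.

1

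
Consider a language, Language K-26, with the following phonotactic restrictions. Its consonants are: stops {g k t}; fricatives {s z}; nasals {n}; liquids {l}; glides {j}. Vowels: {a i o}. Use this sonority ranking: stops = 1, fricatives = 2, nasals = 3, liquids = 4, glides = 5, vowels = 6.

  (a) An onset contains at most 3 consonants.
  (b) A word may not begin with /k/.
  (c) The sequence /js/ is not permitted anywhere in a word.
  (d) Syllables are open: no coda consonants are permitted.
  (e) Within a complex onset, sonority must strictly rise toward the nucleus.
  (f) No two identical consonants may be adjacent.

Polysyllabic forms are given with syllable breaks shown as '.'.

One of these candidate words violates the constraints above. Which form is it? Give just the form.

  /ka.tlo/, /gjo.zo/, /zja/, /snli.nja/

/ka.tlo/

/ka.tlo/ — violates constraint (b): word begins with /k/ → illicit
/gjo.zo/ — σ1 onset /gj/ (1→5 rises), coda /∅/ ok; σ2 onset /z/, coda /∅/ ok → licit
/zja/ — σ1 onset /zj/ (2→5 rises), coda /∅/ ok → licit
/snli.nja/ — σ1 onset /snl/ (2→3→4 rises), coda /∅/ ok; σ2 onset /nj/ (3→5 rises), coda /∅/ ok → licit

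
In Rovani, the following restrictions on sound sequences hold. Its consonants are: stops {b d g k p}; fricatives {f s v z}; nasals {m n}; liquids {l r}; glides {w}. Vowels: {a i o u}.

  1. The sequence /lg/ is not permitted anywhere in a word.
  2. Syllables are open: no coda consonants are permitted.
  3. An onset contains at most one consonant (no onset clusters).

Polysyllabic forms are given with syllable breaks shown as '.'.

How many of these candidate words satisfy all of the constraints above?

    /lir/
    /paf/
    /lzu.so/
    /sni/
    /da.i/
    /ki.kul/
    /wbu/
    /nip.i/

/lir/ — violates constraint 2: syllable 1 coda /r/ has 1 consonant (> 0) → ill-formed
/paf/ — violates constraint 2: syllable 1 coda /f/ has 1 consonant (> 0) → ill-formed
/lzu.so/ — violates constraint 3: syllable 1 onset /lz/ has 2 consonants (> 1) → ill-formed
/sni/ — violates constraint 3: syllable 1 onset /sn/ has 2 consonants (> 1) → ill-formed
/da.i/ — σ1 onset /d/, coda /∅/ ok; σ2 onset /∅/, coda /∅/ ok → well-formed
/ki.kul/ — violates constraint 2: syllable 2 coda /l/ has 1 consonant (> 0) → ill-formed
/wbu/ — violates constraint 3: syllable 1 onset /wb/ has 2 consonants (> 1) → ill-formed
/nip.i/ — violates constraint 2: syllable 1 coda /p/ has 1 consonant (> 0) → ill-formed
Well-formed: /da.i/ → 1.

1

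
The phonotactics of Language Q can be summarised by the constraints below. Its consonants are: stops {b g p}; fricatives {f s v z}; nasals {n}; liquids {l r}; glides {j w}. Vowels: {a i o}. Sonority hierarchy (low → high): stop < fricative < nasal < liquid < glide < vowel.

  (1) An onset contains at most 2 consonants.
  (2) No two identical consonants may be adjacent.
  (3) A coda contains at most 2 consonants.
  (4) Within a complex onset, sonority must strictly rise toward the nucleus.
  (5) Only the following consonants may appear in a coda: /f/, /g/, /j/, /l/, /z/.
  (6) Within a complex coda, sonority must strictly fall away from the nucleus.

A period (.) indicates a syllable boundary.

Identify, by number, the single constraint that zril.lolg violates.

zril.lolg: adjacent identical consonants /ll/.
This is a violation of constraint 2: "No two identical consonants may be adjacent."
The remaining constraints (1, 3, 4, 5, 6) are satisfied.

2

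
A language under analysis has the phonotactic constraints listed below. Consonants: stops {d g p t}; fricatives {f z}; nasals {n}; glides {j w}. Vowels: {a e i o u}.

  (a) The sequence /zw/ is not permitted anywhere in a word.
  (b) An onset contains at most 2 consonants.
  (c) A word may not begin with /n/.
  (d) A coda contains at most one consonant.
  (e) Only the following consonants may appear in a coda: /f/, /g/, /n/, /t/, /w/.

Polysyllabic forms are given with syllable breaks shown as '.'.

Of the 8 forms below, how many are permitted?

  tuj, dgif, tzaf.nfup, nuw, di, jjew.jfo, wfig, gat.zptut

4

tuj — violates constraint (e): syllable 1 coda contains /j/, which is not a licensed coda consonant → not permitted
dgif — σ1 onset /dg/ (2C), coda /f/ ok → permitted
tzaf.nfup — violates constraint (e): syllable 2 coda contains /p/, which is not a licensed coda consonant → not permitted
nuw — violates constraint (c): word begins with /n/ → not permitted
di — σ1 onset /d/, coda /∅/ ok → permitted
jjew.jfo — σ1 onset /jj/ (2C), coda /w/ ok; σ2 onset /jf/ (2C), coda /∅/ ok → permitted
wfig — σ1 onset /wf/ (2C), coda /g/ ok → permitted
gat.zptut — violates constraint (b): syllable 2 onset /zpt/ has 3 consonants (> 2) → not permitted
Permitted: dgif, di, jjew.jfo, wfig → 4.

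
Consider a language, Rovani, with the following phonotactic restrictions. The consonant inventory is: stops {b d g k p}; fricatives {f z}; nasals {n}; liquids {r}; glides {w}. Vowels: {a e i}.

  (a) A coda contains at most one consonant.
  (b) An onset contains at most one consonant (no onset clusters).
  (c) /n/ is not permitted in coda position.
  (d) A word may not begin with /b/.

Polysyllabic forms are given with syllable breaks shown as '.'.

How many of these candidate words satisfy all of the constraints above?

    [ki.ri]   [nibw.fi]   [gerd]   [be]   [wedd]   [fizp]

1

[ki.ri] — σ1 onset /k/, coda /∅/ ok; σ2 onset /r/, coda /∅/ ok → permitted
[nibw.fi] — violates constraint (a): syllable 1 coda /bw/ has 2 consonants (> 1) → not permitted
[gerd] — violates constraint (a): syllable 1 coda /rd/ has 2 consonants (> 1) → not permitted
[be] — violates constraint (d): word begins with /b/ → not permitted
[wedd] — violates constraint (a): syllable 1 coda /dd/ has 2 consonants (> 1) → not permitted
[fizp] — violates constraint (a): syllable 1 coda /zp/ has 2 consonants (> 1) → not permitted
Permitted: [ki.ri] → 1.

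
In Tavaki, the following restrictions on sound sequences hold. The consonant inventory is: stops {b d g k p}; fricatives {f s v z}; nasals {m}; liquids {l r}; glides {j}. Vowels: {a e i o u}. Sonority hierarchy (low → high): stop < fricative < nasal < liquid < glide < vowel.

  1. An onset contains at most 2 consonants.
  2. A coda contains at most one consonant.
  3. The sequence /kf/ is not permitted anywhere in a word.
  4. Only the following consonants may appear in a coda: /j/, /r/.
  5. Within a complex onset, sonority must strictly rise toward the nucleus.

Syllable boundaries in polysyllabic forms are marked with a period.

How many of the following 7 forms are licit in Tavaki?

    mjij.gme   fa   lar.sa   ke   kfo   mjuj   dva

mjij.gme — σ1 onset /mj/ (3→5 rises), coda /j/ ok; σ2 onset /gm/ (1→3 rises), coda /∅/ ok → licit
fa — σ1 onset /f/, coda /∅/ ok → licit
lar.sa — σ1 onset /l/, coda /r/ ok; σ2 onset /s/, coda /∅/ ok → licit
ke — σ1 onset /k/, coda /∅/ ok → licit
kfo — violates constraint 3: contains banned sequence /kf/ → illicit
mjuj — σ1 onset /mj/ (3→5 rises), coda /j/ ok → licit
dva — σ1 onset /dv/ (1→2 rises), coda /∅/ ok → licit
Licit: mjij.gme, fa, lar.sa, ke, mjuj, dva → 6.

6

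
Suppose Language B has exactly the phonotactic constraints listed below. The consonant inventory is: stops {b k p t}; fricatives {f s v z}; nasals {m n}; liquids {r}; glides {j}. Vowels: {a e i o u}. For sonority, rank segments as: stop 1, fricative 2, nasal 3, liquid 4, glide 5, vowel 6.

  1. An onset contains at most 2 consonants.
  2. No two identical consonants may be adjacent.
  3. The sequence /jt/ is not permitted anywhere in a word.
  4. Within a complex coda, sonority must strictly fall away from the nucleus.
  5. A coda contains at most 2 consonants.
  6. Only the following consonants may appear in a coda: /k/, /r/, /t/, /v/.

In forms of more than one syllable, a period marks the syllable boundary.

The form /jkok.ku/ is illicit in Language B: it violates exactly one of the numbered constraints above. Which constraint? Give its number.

/jkok.ku/: adjacent identical consonants /kk/.
This is a violation of constraint 2: "No two identical consonants may be adjacent."
The remaining constraints (1, 3, 4, 5, 6) are satisfied.

2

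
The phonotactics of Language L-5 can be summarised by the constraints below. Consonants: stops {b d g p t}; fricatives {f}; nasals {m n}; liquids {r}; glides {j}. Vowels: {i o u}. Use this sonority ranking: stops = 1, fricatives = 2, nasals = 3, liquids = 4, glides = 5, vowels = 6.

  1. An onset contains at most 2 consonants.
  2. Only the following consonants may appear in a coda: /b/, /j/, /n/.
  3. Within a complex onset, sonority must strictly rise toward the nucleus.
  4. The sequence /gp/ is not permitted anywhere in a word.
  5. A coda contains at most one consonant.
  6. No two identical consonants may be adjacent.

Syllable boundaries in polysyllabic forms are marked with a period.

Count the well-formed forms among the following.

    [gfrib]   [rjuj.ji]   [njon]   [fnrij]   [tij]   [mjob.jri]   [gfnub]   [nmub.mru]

[gfrib] — violates constraint 1: syllable 1 onset /gfr/ has 3 consonants (> 2) → ill-formed
[rjuj.ji] — violates constraint 6: adjacent identical consonants /jj/ → ill-formed
[njon] — σ1 onset /nj/ (3→5 rises), coda /n/ ok → well-formed
[fnrij] — violates constraint 1: syllable 1 onset /fnr/ has 3 consonants (> 2) → ill-formed
[tij] — σ1 onset /t/, coda /j/ ok → well-formed
[mjob.jri] — violates constraint 3: syllable 2 onset /jr/: /j/ (glide, 5) → /r/ (liquid, 4) does not rise → ill-formed
[gfnub] — violates constraint 1: syllable 1 onset /gfn/ has 3 consonants (> 2) → ill-formed
[nmub.mru] — violates constraint 3: syllable 1 onset /nm/: /n/ (nasal, 3) → /m/ (nasal, 3) does not rise → ill-formed
Well-formed: [njon], [tij] → 2.

2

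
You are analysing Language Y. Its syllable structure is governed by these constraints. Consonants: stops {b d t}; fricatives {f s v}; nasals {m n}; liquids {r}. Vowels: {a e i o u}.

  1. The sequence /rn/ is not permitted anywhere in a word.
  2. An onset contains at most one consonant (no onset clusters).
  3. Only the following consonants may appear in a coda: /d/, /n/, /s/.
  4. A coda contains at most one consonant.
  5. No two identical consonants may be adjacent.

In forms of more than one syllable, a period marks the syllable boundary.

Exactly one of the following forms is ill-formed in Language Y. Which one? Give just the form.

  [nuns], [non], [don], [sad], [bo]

[nuns] — violates constraint 4: syllable 1 coda /ns/ has 2 consonants (> 1) → ill-formed
[non] — σ1 onset /n/, coda /n/ ok → well-formed
[don] — σ1 onset /d/, coda /n/ ok → well-formed
[sad] — σ1 onset /s/, coda /d/ ok → well-formed
[bo] — σ1 onset /b/, coda /∅/ ok → well-formed

[nuns]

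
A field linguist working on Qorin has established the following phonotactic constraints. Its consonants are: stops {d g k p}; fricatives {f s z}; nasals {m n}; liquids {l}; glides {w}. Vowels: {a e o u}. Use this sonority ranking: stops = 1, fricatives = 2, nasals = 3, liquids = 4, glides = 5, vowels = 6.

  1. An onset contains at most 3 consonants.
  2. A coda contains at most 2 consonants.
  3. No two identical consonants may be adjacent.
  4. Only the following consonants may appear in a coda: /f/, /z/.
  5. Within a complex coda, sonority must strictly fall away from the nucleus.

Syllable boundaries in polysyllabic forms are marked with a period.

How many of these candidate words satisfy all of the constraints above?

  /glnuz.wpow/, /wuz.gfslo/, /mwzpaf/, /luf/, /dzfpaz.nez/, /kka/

/glnuz.wpow/ — violates constraint 4: syllable 2 coda contains /w/, which is not a licensed coda consonant → not permitted
/wuz.gfslo/ — violates constraint 1: syllable 2 onset /gfsl/ has 4 consonants (> 3) → not permitted
/mwzpaf/ — violates constraint 1: syllable 1 onset /mwzp/ has 4 consonants (> 3) → not permitted
/luf/ — σ1 onset /l/, coda /f/ ok → permitted
/dzfpaz.nez/ — violates constraint 1: syllable 1 onset /dzfp/ has 4 consonants (> 3) → not permitted
/kka/ — violates constraint 3: adjacent identical consonants /kk/ → not permitted
Permitted: /luf/ → 1.

1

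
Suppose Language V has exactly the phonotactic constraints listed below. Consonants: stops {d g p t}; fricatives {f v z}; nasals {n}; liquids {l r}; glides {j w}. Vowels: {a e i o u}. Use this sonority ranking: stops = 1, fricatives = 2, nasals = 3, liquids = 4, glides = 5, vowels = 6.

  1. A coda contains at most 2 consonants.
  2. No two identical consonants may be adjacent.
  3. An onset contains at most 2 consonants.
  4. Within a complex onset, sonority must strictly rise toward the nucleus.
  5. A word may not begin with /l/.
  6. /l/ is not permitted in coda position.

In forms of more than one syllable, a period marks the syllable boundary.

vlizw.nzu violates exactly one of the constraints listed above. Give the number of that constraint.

4

vlizw.nzu: syllable 2 onset /nz/: /n/ (nasal, 3) → /z/ (fricative, 2) does not rise.
This is a violation of constraint 4: "Within a complex onset, sonority must strictly rise toward the nucleus."
The remaining constraints (1, 2, 3, 5, 6) are satisfied.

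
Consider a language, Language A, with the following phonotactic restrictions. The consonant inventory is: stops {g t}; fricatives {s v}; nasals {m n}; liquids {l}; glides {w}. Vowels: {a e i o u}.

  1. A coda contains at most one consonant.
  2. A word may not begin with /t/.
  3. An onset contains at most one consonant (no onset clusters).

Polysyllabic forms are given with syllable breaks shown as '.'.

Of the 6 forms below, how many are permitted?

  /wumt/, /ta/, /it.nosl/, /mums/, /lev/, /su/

2

/wumt/ — violates constraint 1: syllable 1 coda /mt/ has 2 consonants (> 1) → not permitted
/ta/ — violates constraint 2: word begins with /t/ → not permitted
/it.nosl/ — violates constraint 1: syllable 2 coda /sl/ has 2 consonants (> 1) → not permitted
/mums/ — violates constraint 1: syllable 1 coda /ms/ has 2 consonants (> 1) → not permitted
/lev/ — σ1 onset /l/, coda /v/ ok → permitted
/su/ — σ1 onset /s/, coda /∅/ ok → permitted
Permitted: /lev/, /su/ → 2.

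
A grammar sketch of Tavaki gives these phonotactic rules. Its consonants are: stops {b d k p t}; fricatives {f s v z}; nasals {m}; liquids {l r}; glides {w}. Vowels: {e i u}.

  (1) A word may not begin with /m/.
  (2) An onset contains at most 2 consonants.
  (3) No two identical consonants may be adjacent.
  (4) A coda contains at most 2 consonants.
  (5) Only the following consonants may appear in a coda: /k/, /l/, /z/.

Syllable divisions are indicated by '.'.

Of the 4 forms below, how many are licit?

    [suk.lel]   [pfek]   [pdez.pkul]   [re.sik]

[suk.lel] — σ1 onset /s/, coda /k/ ok; σ2 onset /l/, coda /l/ ok → licit
[pfek] — σ1 onset /pf/ (2C), coda /k/ ok → licit
[pdez.pkul] — σ1 onset /pd/ (2C), coda /z/ ok; σ2 onset /pk/ (2C), coda /l/ ok → licit
[re.sik] — σ1 onset /r/, coda /∅/ ok; σ2 onset /s/, coda /k/ ok → licit
Licit: [suk.lel], [pfek], [pdez.pkul], [re.sik] → 4.

4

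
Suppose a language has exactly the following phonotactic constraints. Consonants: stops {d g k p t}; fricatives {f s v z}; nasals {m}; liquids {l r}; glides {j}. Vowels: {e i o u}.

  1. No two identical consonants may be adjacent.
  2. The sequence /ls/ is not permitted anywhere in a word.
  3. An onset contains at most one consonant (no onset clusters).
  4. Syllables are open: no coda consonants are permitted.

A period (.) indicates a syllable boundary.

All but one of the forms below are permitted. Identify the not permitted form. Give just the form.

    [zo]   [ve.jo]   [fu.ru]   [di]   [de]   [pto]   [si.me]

[pto]

[zo] — σ1 onset /z/, coda /∅/ ok → permitted
[ve.jo] — σ1 onset /v/, coda /∅/ ok; σ2 onset /j/, coda /∅/ ok → permitted
[fu.ru] — σ1 onset /f/, coda /∅/ ok; σ2 onset /r/, coda /∅/ ok → permitted
[di] — σ1 onset /d/, coda /∅/ ok → permitted
[de] — σ1 onset /d/, coda /∅/ ok → permitted
[pto] — violates constraint 3: syllable 1 onset /pt/ has 2 consonants (> 1) → not permitted
[si.me] — σ1 onset /s/, coda /∅/ ok; σ2 onset /m/, coda /∅/ ok → permitted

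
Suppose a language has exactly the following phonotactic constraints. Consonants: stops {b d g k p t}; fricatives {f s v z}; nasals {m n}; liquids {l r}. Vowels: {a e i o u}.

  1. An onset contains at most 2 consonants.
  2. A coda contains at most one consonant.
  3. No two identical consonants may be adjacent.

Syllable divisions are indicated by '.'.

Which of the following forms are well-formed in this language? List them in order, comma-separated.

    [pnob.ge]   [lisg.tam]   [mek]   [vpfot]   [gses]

[pnob.ge], [mek], [gses]

[pnob.ge] — σ1 onset /pn/ (2C), coda /b/ ok; σ2 onset /g/, coda /∅/ ok → well-formed
[lisg.tam] — violates constraint 2: syllable 1 coda /sg/ has 2 consonants (> 1) → ill-formed
[mek] — σ1 onset /m/, coda /k/ ok → well-formed
[vpfot] — violates constraint 1: syllable 1 onset /vpf/ has 3 consonants (> 2) → ill-formed
[gses] — σ1 onset /gs/ (2C), coda /s/ ok → well-formed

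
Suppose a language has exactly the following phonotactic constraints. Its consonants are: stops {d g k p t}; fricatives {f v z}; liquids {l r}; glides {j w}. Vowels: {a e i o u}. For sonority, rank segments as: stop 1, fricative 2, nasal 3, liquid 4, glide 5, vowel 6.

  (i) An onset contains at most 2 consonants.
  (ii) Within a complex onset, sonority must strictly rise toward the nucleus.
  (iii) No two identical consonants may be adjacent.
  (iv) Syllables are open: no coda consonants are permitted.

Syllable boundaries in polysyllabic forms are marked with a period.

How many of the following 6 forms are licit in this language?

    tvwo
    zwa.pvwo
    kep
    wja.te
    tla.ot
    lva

0

tvwo — violates constraint (i): syllable 1 onset /tvw/ has 3 consonants (> 2) → illicit
zwa.pvwo — violates constraint (i): syllable 2 onset /pvw/ has 3 consonants (> 2) → illicit
kep — violates constraint (iv): syllable 1 coda /p/ has 1 consonant (> 0) → illicit
wja.te — violates constraint (ii): syllable 1 onset /wj/: /w/ (glide, 5) → /j/ (glide, 5) does not rise → illicit
tla.ot — violates constraint (iv): syllable 2 coda /t/ has 1 consonant (> 0) → illicit
lva — violates constraint (ii): syllable 1 onset /lv/: /l/ (liquid, 4) → /v/ (fricative, 2) does not rise → illicit
No form is licit → 0.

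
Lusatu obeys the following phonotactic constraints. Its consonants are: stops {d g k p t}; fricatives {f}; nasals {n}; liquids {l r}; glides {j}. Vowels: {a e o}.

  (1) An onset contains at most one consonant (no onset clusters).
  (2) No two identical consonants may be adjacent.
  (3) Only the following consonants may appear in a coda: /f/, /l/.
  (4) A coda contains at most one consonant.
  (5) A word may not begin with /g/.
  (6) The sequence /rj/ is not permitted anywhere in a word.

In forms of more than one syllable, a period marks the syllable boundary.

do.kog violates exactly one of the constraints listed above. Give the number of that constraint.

3

do.kog: syllable 2 coda contains /g/, which is not a licensed coda consonant.
This is a violation of constraint 3: "Only the following consonants may appear in a coda: /f/, /l/."
The remaining constraints (1, 2, 4, 5, 6) are satisfied.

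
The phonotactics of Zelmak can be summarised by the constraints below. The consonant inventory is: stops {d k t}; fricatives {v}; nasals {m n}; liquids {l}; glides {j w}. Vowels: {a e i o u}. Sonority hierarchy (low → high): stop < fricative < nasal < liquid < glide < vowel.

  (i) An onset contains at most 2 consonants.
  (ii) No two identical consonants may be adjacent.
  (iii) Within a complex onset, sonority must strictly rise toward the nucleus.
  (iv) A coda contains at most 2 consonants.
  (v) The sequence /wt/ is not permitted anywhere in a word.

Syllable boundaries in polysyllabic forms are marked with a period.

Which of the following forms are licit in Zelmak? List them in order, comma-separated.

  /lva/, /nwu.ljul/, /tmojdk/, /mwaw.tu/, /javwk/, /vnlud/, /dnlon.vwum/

/lva/ — violates constraint (iii): syllable 1 onset /lv/: /l/ (liquid, 4) → /v/ (fricative, 2) does not rise → illicit
/nwu.ljul/ — σ1 onset /nw/ (3→5 rises), coda /∅/ ok; σ2 onset /lj/ (4→5 rises), coda /l/ ok → licit
/tmojdk/ — violates constraint (iv): syllable 1 coda /jdk/ has 3 consonants (> 2) → illicit
/mwaw.tu/ — violates constraint (v): contains banned sequence /wt/ → illicit
/javwk/ — violates constraint (iv): syllable 1 coda /vwk/ has 3 consonants (> 2) → illicit
/vnlud/ — violates constraint (i): syllable 1 onset /vnl/ has 3 consonants (> 2) → illicit
/dnlon.vwum/ — violates constraint (i): syllable 1 onset /dnl/ has 3 consonants (> 2) → illicit

/nwu.ljul/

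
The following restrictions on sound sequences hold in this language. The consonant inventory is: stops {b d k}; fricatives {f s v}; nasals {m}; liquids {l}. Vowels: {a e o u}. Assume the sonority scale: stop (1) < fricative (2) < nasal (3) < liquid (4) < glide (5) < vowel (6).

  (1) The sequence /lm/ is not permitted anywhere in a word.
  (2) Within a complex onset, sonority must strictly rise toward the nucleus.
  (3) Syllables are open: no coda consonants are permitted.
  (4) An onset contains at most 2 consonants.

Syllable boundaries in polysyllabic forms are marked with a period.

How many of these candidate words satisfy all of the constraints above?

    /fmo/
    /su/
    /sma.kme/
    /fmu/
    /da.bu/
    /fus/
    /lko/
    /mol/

5

/fmo/ — σ1 onset /fm/ (2→3 rises), coda /∅/ ok → licit
/su/ — σ1 onset /s/, coda /∅/ ok → licit
/sma.kme/ — σ1 onset /sm/ (2→3 rises), coda /∅/ ok; σ2 onset /km/ (1→3 rises), coda /∅/ ok → licit
/fmu/ — σ1 onset /fm/ (2→3 rises), coda /∅/ ok → licit
/da.bu/ — σ1 onset /d/, coda /∅/ ok; σ2 onset /b/, coda /∅/ ok → licit
/fus/ — violates constraint 3: syllable 1 coda /s/ has 1 consonant (> 0) → illicit
/lko/ — violates constraint 2: syllable 1 onset /lk/: /l/ (liquid, 4) → /k/ (stop, 1) does not rise → illicit
/mol/ — violates constraint 3: syllable 1 coda /l/ has 1 consonant (> 0) → illicit
Licit: /fmo/, /su/, /sma.kme/, /fmu/, /da.bu/ → 5.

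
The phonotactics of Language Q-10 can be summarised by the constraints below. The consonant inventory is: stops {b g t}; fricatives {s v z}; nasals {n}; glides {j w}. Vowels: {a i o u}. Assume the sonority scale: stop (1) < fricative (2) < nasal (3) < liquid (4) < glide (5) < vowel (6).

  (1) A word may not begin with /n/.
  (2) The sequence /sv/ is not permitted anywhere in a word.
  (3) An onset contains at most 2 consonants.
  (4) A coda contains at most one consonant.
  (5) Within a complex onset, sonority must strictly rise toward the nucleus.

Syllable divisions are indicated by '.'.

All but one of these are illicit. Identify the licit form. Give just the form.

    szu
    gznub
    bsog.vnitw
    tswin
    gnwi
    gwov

szu — violates constraint 5: syllable 1 onset /sz/: /s/ (fricative, 2) → /z/ (fricative, 2) does not rise → illicit
gznub — violates constraint 3: syllable 1 onset /gzn/ has 3 consonants (> 2) → illicit
bsog.vnitw — violates constraint 4: syllable 2 coda /tw/ has 2 consonants (> 1) → illicit
tswin — violates constraint 3: syllable 1 onset /tsw/ has 3 consonants (> 2) → illicit
gnwi — violates constraint 3: syllable 1 onset /gnw/ has 3 consonants (> 2) → illicit
gwov — σ1 onset /gw/ (1→5 rises), coda /v/ ok → licit

gwov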